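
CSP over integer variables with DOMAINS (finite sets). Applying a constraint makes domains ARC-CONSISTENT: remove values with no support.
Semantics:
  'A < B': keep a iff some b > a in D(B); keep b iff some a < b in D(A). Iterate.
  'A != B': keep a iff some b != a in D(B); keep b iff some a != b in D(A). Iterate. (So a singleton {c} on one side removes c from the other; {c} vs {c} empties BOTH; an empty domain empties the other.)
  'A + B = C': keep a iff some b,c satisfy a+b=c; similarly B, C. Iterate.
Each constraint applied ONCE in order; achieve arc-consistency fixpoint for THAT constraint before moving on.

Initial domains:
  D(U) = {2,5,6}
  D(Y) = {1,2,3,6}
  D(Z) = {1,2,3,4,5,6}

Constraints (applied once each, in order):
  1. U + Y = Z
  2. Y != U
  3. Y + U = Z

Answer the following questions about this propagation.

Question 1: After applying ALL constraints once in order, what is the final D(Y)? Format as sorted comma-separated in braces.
Answer: {1,2,3}

Derivation:
Constraint 1 (U + Y = Z) on D(U)={2,5,6} D(Y)={1,2,3,6} D(Z)={1,2,3,4,5,6}: U {2,5,6}->{2,5}; Y {1,2,3,6}->{1,2,3}; Z {1,2,3,4,5,6}->{3,4,5,6}
Constraint 2 (Y != U) on D(Y)={1,2,3} D(U)={2,5}: no change
Constraint 3 (Y + U = Z) on D(Y)={1,2,3} D(U)={2,5} D(Z)={3,4,5,6}: no change
So after all 3 constraints: D(Y) = {1,2,3}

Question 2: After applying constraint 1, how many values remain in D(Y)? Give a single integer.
Constraint 1 (U + Y = Z) on D(U)={2,5,6} D(Y)={1,2,3,6} D(Z)={1,2,3,4,5,6}: U {2,5,6}->{2,5}; Y {1,2,3,6}->{1,2,3}; Z {1,2,3,4,5,6}->{3,4,5,6}
So after constraint 1: D(Y)={1,2,3}, size = 3

Answer: 3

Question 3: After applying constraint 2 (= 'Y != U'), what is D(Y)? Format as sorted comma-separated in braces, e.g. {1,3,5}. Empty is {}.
Answer: {1,2,3}

Derivation:
Constraint 1 (U + Y = Z) on D(U)={2,5,6} D(Y)={1,2,3,6} D(Z)={1,2,3,4,5,6}: U {2,5,6}->{2,5}; Y {1,2,3,6}->{1,2,3}; Z {1,2,3,4,5,6}->{3,4,5,6}
Constraint 2 (Y != U) on D(Y)={1,2,3} D(U)={2,5}: no change
So after constraint 2: D(Y) = {1,2,3}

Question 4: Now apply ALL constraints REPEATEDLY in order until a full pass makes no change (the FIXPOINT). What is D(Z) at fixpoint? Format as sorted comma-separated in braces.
pass 0 (initial): D(Z)={1,2,3,4,5,6}
pass 1: U {2,5,6}->{2,5}; Y {1,2,3,6}->{1,2,3}; Z {1,2,3,4,5,6}->{3,4,5,6}
pass 2: no change
Fixpoint after 2 passes: D(Z) = {3,4,5,6}

Answer: {3,4,5,6}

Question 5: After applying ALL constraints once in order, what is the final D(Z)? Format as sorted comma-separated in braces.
Constraint 1 (U + Y = Z) on D(U)={2,5,6} D(Y)={1,2,3,6} D(Z)={1,2,3,4,5,6}: U {2,5,6}->{2,5}; Y {1,2,3,6}->{1,2,3}; Z {1,2,3,4,5,6}->{3,4,5,6}
Constraint 2 (Y != U) on D(Y)={1,2,3} D(U)={2,5}: no change
Constraint 3 (Y + U = Z) on D(Y)={1,2,3} D(U)={2,5} D(Z)={3,4,5,6}: no change
So after all 3 constraints: D(Z) = {3,4,5,6}

Answer: {3,4,5,6}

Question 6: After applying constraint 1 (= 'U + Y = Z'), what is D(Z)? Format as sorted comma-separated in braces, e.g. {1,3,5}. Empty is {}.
Constraint 1 (U + Y = Z) on D(U)={2,5,6} D(Y)={1,2,3,6} D(Z)={1,2,3,4,5,6}: U {2,5,6}->{2,5}; Y {1,2,3,6}->{1,2,3}; Z {1,2,3,4,5,6}->{3,4,5,6}
So after constraint 1: D(Z) = {3,4,5,6}

Answer: {3,4,5,6}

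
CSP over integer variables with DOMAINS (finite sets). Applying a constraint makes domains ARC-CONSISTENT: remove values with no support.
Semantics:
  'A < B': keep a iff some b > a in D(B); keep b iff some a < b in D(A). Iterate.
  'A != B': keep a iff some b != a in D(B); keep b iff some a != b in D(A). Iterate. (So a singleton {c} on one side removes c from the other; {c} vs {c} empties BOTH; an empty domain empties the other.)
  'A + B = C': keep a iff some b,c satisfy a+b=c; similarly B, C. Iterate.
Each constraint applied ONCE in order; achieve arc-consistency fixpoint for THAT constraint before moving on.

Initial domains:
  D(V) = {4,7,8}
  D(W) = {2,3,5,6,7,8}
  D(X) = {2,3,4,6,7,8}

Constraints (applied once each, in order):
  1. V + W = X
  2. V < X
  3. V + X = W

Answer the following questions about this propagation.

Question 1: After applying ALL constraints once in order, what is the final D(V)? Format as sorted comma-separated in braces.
Constraint 1 (V + W = X) on D(V)={4,7,8} D(W)={2,3,5,6,7,8} D(X)={2,3,4,6,7,8}: V {4,7,8}->{4}; W {2,3,5,6,7,8}->{2,3}; X {2,3,4,6,7,8}->{6,7}
Constraint 2 (V < X) on D(V)={4} D(X)={6,7}: no change
Constraint 3 (V + X = W) on D(V)={4} D(X)={6,7} D(W)={2,3}: V {4}->{}; X {6,7}->{}; W {2,3}->{}
So after all 3 constraints: D(V) = {}

Answer: {}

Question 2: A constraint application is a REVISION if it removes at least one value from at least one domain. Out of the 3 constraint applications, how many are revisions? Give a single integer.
Answer: 2

Derivation:
Constraint 1 (V + W = X) on D(V)={4,7,8} D(W)={2,3,5,6,7,8} D(X)={2,3,4,6,7,8}: V {4,7,8}->{4}; W {2,3,5,6,7,8}->{2,3}; X {2,3,4,6,7,8}->{6,7} => REVISION
Constraint 2 (V < X) on D(V)={4} D(X)={6,7}: no change => not a revision
Constraint 3 (V + X = W) on D(V)={4} D(X)={6,7} D(W)={2,3}: V {4}->{}; X {6,7}->{}; W {2,3}->{} => REVISION
Total revisions = 2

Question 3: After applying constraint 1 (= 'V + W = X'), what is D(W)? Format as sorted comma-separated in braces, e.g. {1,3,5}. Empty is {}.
Constraint 1 (V + W = X) on D(V)={4,7,8} D(W)={2,3,5,6,7,8} D(X)={2,3,4,6,7,8}: V {4,7,8}->{4}; W {2,3,5,6,7,8}->{2,3}; X {2,3,4,6,7,8}->{6,7}
So after constraint 1: D(W) = {2,3}

Answer: {2,3}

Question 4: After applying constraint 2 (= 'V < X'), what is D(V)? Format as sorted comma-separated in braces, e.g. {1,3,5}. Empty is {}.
Constraint 1 (V + W = X) on D(V)={4,7,8} D(W)={2,3,5,6,7,8} D(X)={2,3,4,6,7,8}: V {4,7,8}->{4}; W {2,3,5,6,7,8}->{2,3}; X {2,3,4,6,7,8}->{6,7}
Constraint 2 (V < X) on D(V)={4} D(X)={6,7}: no change
So after constraint 2: D(V) = {4}

Answer: {4}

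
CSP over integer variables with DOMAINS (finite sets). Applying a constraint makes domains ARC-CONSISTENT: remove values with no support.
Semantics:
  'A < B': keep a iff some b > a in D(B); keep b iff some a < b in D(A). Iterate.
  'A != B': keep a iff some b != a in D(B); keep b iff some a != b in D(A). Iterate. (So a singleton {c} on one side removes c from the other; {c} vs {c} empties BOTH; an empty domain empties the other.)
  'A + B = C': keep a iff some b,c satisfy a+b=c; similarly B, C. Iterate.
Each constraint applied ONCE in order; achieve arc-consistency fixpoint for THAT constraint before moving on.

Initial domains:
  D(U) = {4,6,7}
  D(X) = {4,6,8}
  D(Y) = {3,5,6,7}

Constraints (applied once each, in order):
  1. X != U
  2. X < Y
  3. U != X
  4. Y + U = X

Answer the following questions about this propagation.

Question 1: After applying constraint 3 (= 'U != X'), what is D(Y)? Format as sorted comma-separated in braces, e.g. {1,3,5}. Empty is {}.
Constraint 1 (X != U) on D(X)={4,6,8} D(U)={4,6,7}: no change
Constraint 2 (X < Y) on D(X)={4,6,8} D(Y)={3,5,6,7}: X {4,6,8}->{4,6}; Y {3,5,6,7}->{5,6,7}
Constraint 3 (U != X) on D(U)={4,6,7} D(X)={4,6}: no change
So after constraint 3: D(Y) = {5,6,7}

Answer: {5,6,7}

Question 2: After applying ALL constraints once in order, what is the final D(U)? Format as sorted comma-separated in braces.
Constraint 1 (X != U) on D(X)={4,6,8} D(U)={4,6,7}: no change
Constraint 2 (X < Y) on D(X)={4,6,8} D(Y)={3,5,6,7}: X {4,6,8}->{4,6}; Y {3,5,6,7}->{5,6,7}
Constraint 3 (U != X) on D(U)={4,6,7} D(X)={4,6}: no change
Constraint 4 (Y + U = X) on D(Y)={5,6,7} D(U)={4,6,7} D(X)={4,6}: Y {5,6,7}->{}; U {4,6,7}->{}; X {4,6}->{}
So after all 4 constraints: D(U) = {}

Answer: {}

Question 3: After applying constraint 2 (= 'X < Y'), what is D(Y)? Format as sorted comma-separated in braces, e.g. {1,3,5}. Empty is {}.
Answer: {5,6,7}

Derivation:
Constraint 1 (X != U) on D(X)={4,6,8} D(U)={4,6,7}: no change
Constraint 2 (X < Y) on D(X)={4,6,8} D(Y)={3,5,6,7}: X {4,6,8}->{4,6}; Y {3,5,6,7}->{5,6,7}
So after constraint 2: D(Y) = {5,6,7}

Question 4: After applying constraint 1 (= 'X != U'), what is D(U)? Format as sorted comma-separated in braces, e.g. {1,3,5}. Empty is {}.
Constraint 1 (X != U) on D(X)={4,6,8} D(U)={4,6,7}: no change
So after constraint 1: D(U) = {4,6,7}

Answer: {4,6,7}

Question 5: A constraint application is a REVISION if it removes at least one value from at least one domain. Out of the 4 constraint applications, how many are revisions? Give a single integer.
Answer: 2

Derivation:
Constraint 1 (X != U) on D(X)={4,6,8} D(U)={4,6,7}: no change => not a revision
Constraint 2 (X < Y) on D(X)={4,6,8} D(Y)={3,5,6,7}: X {4,6,8}->{4,6}; Y {3,5,6,7}->{5,6,7} => REVISION
Constraint 3 (U != X) on D(U)={4,6,7} D(X)={4,6}: no change => not a revision
Constraint 4 (Y + U = X) on D(Y)={5,6,7} D(U)={4,6,7} D(X)={4,6}: Y {5,6,7}->{}; U {4,6,7}->{}; X {4,6}->{} => REVISION
Total revisions = 2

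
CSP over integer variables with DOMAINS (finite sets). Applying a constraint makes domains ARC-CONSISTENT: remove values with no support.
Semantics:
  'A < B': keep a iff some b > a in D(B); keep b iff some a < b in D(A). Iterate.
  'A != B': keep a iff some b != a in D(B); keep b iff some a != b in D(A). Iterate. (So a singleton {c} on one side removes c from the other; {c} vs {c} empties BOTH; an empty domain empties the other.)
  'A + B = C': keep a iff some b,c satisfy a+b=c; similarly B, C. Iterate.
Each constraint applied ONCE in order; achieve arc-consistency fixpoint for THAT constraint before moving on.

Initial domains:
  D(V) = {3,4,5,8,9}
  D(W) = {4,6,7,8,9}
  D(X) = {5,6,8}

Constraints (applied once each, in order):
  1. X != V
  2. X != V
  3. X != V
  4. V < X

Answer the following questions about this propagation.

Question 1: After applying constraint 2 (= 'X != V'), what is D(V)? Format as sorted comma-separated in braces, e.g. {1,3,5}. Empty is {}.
Answer: {3,4,5,8,9}

Derivation:
Constraint 1 (X != V) on D(X)={5,6,8} D(V)={3,4,5,8,9}: no change
Constraint 2 (X != V) on D(X)={5,6,8} D(V)={3,4,5,8,9}: no change
So after constraint 2: D(V) = {3,4,5,8,9}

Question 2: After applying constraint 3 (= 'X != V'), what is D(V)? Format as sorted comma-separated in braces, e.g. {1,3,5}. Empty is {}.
Answer: {3,4,5,8,9}

Derivation:
Constraint 1 (X != V) on D(X)={5,6,8} D(V)={3,4,5,8,9}: no change
Constraint 2 (X != V) on D(X)={5,6,8} D(V)={3,4,5,8,9}: no change
Constraint 3 (X != V) on D(X)={5,6,8} D(V)={3,4,5,8,9}: no change
So after constraint 3: D(V) = {3,4,5,8,9}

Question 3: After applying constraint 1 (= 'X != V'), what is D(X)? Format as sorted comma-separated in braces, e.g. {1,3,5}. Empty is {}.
Answer: {5,6,8}

Derivation:
Constraint 1 (X != V) on D(X)={5,6,8} D(V)={3,4,5,8,9}: no change
So after constraint 1: D(X) = {5,6,8}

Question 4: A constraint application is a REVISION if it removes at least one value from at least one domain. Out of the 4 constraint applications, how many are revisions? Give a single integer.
Answer: 1

Derivation:
Constraint 1 (X != V) on D(X)={5,6,8} D(V)={3,4,5,8,9}: no change => not a revision
Constraint 2 (X != V) on D(X)={5,6,8} D(V)={3,4,5,8,9}: no change => not a revision
Constraint 3 (X != V) on D(X)={5,6,8} D(V)={3,4,5,8,9}: no change => not a revision
Constraint 4 (V < X) on D(V)={3,4,5,8,9} D(X)={5,6,8}: V {3,4,5,8,9}->{3,4,5} => REVISION
Total revisions = 1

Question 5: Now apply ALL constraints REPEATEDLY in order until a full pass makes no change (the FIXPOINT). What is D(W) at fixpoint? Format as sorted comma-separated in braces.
Answer: {4,6,7,8,9}

Derivation:
pass 0 (initial): D(W)={4,6,7,8,9}
pass 1: V {3,4,5,8,9}->{3,4,5}
pass 2: no change
Fixpoint after 2 passes: D(W) = {4,6,7,8,9}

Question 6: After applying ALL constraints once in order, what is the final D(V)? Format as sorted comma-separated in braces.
Answer: {3,4,5}

Derivation:
Constraint 1 (X != V) on D(X)={5,6,8} D(V)={3,4,5,8,9}: no change
Constraint 2 (X != V) on D(X)={5,6,8} D(V)={3,4,5,8,9}: no change
Constraint 3 (X != V) on D(X)={5,6,8} D(V)={3,4,5,8,9}: no change
Constraint 4 (V < X) on D(V)={3,4,5,8,9} D(X)={5,6,8}: V {3,4,5,8,9}->{3,4,5}
So after all 4 constraints: D(V) = {3,4,5}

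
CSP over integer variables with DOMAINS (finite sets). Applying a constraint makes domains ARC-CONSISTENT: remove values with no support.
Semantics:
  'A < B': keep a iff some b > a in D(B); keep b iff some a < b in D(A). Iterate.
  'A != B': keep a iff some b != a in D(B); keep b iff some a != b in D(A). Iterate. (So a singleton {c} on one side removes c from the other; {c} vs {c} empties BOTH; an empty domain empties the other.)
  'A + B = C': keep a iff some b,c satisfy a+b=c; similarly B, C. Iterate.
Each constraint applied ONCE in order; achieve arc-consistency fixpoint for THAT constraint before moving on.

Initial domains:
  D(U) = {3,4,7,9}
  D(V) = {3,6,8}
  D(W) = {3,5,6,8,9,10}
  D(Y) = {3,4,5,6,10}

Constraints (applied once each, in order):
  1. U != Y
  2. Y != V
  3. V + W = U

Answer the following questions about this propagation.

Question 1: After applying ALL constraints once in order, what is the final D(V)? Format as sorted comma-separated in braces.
Answer: {3,6}

Derivation:
Constraint 1 (U != Y) on D(U)={3,4,7,9} D(Y)={3,4,5,6,10}: no change
Constraint 2 (Y != V) on D(Y)={3,4,5,6,10} D(V)={3,6,8}: no change
Constraint 3 (V + W = U) on D(V)={3,6,8} D(W)={3,5,6,8,9,10} D(U)={3,4,7,9}: V {3,6,8}->{3,6}; W {3,5,6,8,9,10}->{3,6}; U {3,4,7,9}->{9}
So after all 3 constraints: D(V) = {3,6}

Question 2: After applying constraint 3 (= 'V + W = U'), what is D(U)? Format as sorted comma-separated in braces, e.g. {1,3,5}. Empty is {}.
Constraint 1 (U != Y) on D(U)={3,4,7,9} D(Y)={3,4,5,6,10}: no change
Constraint 2 (Y != V) on D(Y)={3,4,5,6,10} D(V)={3,6,8}: no change
Constraint 3 (V + W = U) on D(V)={3,6,8} D(W)={3,5,6,8,9,10} D(U)={3,4,7,9}: V {3,6,8}->{3,6}; W {3,5,6,8,9,10}->{3,6}; U {3,4,7,9}->{9}
So after constraint 3: D(U) = {9}

Answer: {9}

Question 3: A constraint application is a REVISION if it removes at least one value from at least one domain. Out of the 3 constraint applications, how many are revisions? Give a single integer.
Answer: 1

Derivation:
Constraint 1 (U != Y) on D(U)={3,4,7,9} D(Y)={3,4,5,6,10}: no change => not a revision
Constraint 2 (Y != V) on D(Y)={3,4,5,6,10} D(V)={3,6,8}: no change => not a revision
Constraint 3 (V + W = U) on D(V)={3,6,8} D(W)={3,5,6,8,9,10} D(U)={3,4,7,9}: V {3,6,8}->{3,6}; W {3,5,6,8,9,10}->{3,6}; U {3,4,7,9}->{9} => REVISION
Total revisions = 1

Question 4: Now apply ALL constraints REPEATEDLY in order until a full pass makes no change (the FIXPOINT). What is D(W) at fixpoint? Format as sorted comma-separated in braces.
Answer: {3,6}

Derivation:
pass 0 (initial): D(W)={3,5,6,8,9,10}
pass 1: U {3,4,7,9}->{9}; V {3,6,8}->{3,6}; W {3,5,6,8,9,10}->{3,6}
pass 2: no change
Fixpoint after 2 passes: D(W) = {3,6}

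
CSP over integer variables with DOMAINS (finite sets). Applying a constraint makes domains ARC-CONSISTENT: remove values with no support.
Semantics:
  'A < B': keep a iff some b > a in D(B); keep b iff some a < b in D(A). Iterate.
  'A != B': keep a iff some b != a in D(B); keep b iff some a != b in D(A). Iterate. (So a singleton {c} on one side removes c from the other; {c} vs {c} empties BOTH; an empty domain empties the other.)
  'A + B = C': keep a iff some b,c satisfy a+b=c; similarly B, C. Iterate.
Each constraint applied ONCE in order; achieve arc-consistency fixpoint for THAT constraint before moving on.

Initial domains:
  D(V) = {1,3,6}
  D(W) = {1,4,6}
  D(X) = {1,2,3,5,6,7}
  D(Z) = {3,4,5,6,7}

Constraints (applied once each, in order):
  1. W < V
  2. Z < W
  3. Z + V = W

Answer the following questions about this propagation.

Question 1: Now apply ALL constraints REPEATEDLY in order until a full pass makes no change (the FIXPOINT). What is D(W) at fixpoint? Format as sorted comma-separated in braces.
pass 0 (initial): D(W)={1,4,6}
pass 1: V {1,3,6}->{}; W {1,4,6}->{}; Z {3,4,5,6,7}->{}
pass 2: no change
Fixpoint after 2 passes: D(W) = {}

Answer: {}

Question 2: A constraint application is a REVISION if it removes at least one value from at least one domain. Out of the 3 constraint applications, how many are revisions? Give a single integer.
Answer: 3

Derivation:
Constraint 1 (W < V) on D(W)={1,4,6} D(V)={1,3,6}: W {1,4,6}->{1,4}; V {1,3,6}->{3,6} => REVISION
Constraint 2 (Z < W) on D(Z)={3,4,5,6,7} D(W)={1,4}: Z {3,4,5,6,7}->{3}; W {1,4}->{4} => REVISION
Constraint 3 (Z + V = W) on D(Z)={3} D(V)={3,6} D(W)={4}: Z {3}->{}; V {3,6}->{}; W {4}->{} => REVISION
Total revisions = 3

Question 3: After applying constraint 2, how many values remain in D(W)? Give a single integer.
Answer: 1

Derivation:
Constraint 1 (W < V) on D(W)={1,4,6} D(V)={1,3,6}: W {1,4,6}->{1,4}; V {1,3,6}->{3,6}
Constraint 2 (Z < W) on D(Z)={3,4,5,6,7} D(W)={1,4}: Z {3,4,5,6,7}->{3}; W {1,4}->{4}
So after constraint 2: D(W)={4}, size = 1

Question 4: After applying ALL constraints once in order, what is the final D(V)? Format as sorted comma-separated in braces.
Constraint 1 (W < V) on D(W)={1,4,6} D(V)={1,3,6}: W {1,4,6}->{1,4}; V {1,3,6}->{3,6}
Constraint 2 (Z < W) on D(Z)={3,4,5,6,7} D(W)={1,4}: Z {3,4,5,6,7}->{3}; W {1,4}->{4}
Constraint 3 (Z + V = W) on D(Z)={3} D(V)={3,6} D(W)={4}: Z {3}->{}; V {3,6}->{}; W {4}->{}
So after all 3 constraints: D(V) = {}

Answer: {}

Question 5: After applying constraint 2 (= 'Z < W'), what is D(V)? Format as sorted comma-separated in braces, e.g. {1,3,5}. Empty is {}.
Constraint 1 (W < V) on D(W)={1,4,6} D(V)={1,3,6}: W {1,4,6}->{1,4}; V {1,3,6}->{3,6}
Constraint 2 (Z < W) on D(Z)={3,4,5,6,7} D(W)={1,4}: Z {3,4,5,6,7}->{3}; W {1,4}->{4}
So after constraint 2: D(V) = {3,6}

Answer: {3,6}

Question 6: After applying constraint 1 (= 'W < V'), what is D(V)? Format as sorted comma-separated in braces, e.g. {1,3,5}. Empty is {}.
Answer: {3,6}

Derivation:
Constraint 1 (W < V) on D(W)={1,4,6} D(V)={1,3,6}: W {1,4,6}->{1,4}; V {1,3,6}->{3,6}
So after constraint 1: D(V) = {3,6}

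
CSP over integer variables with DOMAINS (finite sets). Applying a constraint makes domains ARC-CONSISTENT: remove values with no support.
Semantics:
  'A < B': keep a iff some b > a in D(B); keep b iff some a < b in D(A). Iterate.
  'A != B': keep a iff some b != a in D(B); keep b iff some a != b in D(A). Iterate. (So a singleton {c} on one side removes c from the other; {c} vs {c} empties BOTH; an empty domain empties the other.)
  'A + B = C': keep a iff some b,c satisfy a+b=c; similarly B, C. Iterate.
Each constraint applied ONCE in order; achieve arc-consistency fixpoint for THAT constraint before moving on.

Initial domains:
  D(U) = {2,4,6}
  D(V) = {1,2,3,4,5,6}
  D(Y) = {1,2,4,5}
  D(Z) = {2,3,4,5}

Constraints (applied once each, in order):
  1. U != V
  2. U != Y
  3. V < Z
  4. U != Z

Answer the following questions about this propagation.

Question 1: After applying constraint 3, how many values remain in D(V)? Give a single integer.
Constraint 1 (U != V) on D(U)={2,4,6} D(V)={1,2,3,4,5,6}: no change
Constraint 2 (U != Y) on D(U)={2,4,6} D(Y)={1,2,4,5}: no change
Constraint 3 (V < Z) on D(V)={1,2,3,4,5,6} D(Z)={2,3,4,5}: V {1,2,3,4,5,6}->{1,2,3,4}
So after constraint 3: D(V)={1,2,3,4}, size = 4

Answer: 4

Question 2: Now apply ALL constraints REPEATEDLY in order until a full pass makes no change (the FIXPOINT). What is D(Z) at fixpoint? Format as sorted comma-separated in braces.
pass 0 (initial): D(Z)={2,3,4,5}
pass 1: V {1,2,3,4,5,6}->{1,2,3,4}
pass 2: no change
Fixpoint after 2 passes: D(Z) = {2,3,4,5}

Answer: {2,3,4,5}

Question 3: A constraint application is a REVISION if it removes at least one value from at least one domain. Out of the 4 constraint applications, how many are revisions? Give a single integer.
Constraint 1 (U != V) on D(U)={2,4,6} D(V)={1,2,3,4,5,6}: no change => not a revision
Constraint 2 (U != Y) on D(U)={2,4,6} D(Y)={1,2,4,5}: no change => not a revision
Constraint 3 (V < Z) on D(V)={1,2,3,4,5,6} D(Z)={2,3,4,5}: V {1,2,3,4,5,6}->{1,2,3,4} => REVISION
Constraint 4 (U != Z) on D(U)={2,4,6} D(Z)={2,3,4,5}: no change => not a revision
Total revisions = 1

Answer: 1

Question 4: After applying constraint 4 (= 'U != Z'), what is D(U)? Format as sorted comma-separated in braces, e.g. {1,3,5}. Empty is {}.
Answer: {2,4,6}

Derivation:
Constraint 1 (U != V) on D(U)={2,4,6} D(V)={1,2,3,4,5,6}: no change
Constraint 2 (U != Y) on D(U)={2,4,6} D(Y)={1,2,4,5}: no change
Constraint 3 (V < Z) on D(V)={1,2,3,4,5,6} D(Z)={2,3,4,5}: V {1,2,3,4,5,6}->{1,2,3,4}
Constraint 4 (U != Z) on D(U)={2,4,6} D(Z)={2,3,4,5}: no change
So after constraint 4: D(U) = {2,4,6}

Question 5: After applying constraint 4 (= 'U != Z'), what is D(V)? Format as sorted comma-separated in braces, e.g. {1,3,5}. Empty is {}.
Answer: {1,2,3,4}

Derivation:
Constraint 1 (U != V) on D(U)={2,4,6} D(V)={1,2,3,4,5,6}: no change
Constraint 2 (U != Y) on D(U)={2,4,6} D(Y)={1,2,4,5}: no change
Constraint 3 (V < Z) on D(V)={1,2,3,4,5,6} D(Z)={2,3,4,5}: V {1,2,3,4,5,6}->{1,2,3,4}
Constraint 4 (U != Z) on D(U)={2,4,6} D(Z)={2,3,4,5}: no change
So after constraint 4: D(V) = {1,2,3,4}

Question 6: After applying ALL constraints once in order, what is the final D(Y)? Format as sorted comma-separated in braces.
Constraint 1 (U != V) on D(U)={2,4,6} D(V)={1,2,3,4,5,6}: no change
Constraint 2 (U != Y) on D(U)={2,4,6} D(Y)={1,2,4,5}: no change
Constraint 3 (V < Z) on D(V)={1,2,3,4,5,6} D(Z)={2,3,4,5}: V {1,2,3,4,5,6}->{1,2,3,4}
Constraint 4 (U != Z) on D(U)={2,4,6} D(Z)={2,3,4,5}: no change
So after all 4 constraints: D(Y) = {1,2,4,5}

Answer: {1,2,4,5}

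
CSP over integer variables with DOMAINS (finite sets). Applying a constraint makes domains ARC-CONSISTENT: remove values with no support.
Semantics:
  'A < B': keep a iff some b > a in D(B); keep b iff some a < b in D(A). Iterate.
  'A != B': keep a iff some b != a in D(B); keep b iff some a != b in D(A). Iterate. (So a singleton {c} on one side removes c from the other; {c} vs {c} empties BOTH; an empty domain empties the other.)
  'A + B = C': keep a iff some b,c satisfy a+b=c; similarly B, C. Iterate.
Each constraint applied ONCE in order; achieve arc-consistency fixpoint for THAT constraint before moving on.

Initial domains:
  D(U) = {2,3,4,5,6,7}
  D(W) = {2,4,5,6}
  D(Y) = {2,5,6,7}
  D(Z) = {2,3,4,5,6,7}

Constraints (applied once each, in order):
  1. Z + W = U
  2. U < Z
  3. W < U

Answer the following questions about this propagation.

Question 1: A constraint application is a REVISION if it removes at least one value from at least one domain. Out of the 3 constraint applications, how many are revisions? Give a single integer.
Constraint 1 (Z + W = U) on D(Z)={2,3,4,5,6,7} D(W)={2,4,5,6} D(U)={2,3,4,5,6,7}: Z {2,3,4,5,6,7}->{2,3,4,5}; W {2,4,5,6}->{2,4,5}; U {2,3,4,5,6,7}->{4,5,6,7} => REVISION
Constraint 2 (U < Z) on D(U)={4,5,6,7} D(Z)={2,3,4,5}: U {4,5,6,7}->{4}; Z {2,3,4,5}->{5} => REVISION
Constraint 3 (W < U) on D(W)={2,4,5} D(U)={4}: W {2,4,5}->{2} => REVISION
Total revisions = 3

Answer: 3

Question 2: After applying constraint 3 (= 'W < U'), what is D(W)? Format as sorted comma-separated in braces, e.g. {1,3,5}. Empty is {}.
Constraint 1 (Z + W = U) on D(Z)={2,3,4,5,6,7} D(W)={2,4,5,6} D(U)={2,3,4,5,6,7}: Z {2,3,4,5,6,7}->{2,3,4,5}; W {2,4,5,6}->{2,4,5}; U {2,3,4,5,6,7}->{4,5,6,7}
Constraint 2 (U < Z) on D(U)={4,5,6,7} D(Z)={2,3,4,5}: U {4,5,6,7}->{4}; Z {2,3,4,5}->{5}
Constraint 3 (W < U) on D(W)={2,4,5} D(U)={4}: W {2,4,5}->{2}
So after constraint 3: D(W) = {2}

Answer: {2}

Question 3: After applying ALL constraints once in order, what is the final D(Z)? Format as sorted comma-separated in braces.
Constraint 1 (Z + W = U) on D(Z)={2,3,4,5,6,7} D(W)={2,4,5,6} D(U)={2,3,4,5,6,7}: Z {2,3,4,5,6,7}->{2,3,4,5}; W {2,4,5,6}->{2,4,5}; U {2,3,4,5,6,7}->{4,5,6,7}
Constraint 2 (U < Z) on D(U)={4,5,6,7} D(Z)={2,3,4,5}: U {4,5,6,7}->{4}; Z {2,3,4,5}->{5}
Constraint 3 (W < U) on D(W)={2,4,5} D(U)={4}: W {2,4,5}->{2}
So after all 3 constraints: D(Z) = {5}

Answer: {5}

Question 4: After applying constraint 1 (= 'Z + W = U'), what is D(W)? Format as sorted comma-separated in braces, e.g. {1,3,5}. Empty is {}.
Answer: {2,4,5}

Derivation:
Constraint 1 (Z + W = U) on D(Z)={2,3,4,5,6,7} D(W)={2,4,5,6} D(U)={2,3,4,5,6,7}: Z {2,3,4,5,6,7}->{2,3,4,5}; W {2,4,5,6}->{2,4,5}; U {2,3,4,5,6,7}->{4,5,6,7}
So after constraint 1: D(W) = {2,4,5}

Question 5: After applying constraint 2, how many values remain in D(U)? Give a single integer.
Answer: 1

Derivation:
Constraint 1 (Z + W = U) on D(Z)={2,3,4,5,6,7} D(W)={2,4,5,6} D(U)={2,3,4,5,6,7}: Z {2,3,4,5,6,7}->{2,3,4,5}; W {2,4,5,6}->{2,4,5}; U {2,3,4,5,6,7}->{4,5,6,7}
Constraint 2 (U < Z) on D(U)={4,5,6,7} D(Z)={2,3,4,5}: U {4,5,6,7}->{4}; Z {2,3,4,5}->{5}
So after constraint 2: D(U)={4}, size = 1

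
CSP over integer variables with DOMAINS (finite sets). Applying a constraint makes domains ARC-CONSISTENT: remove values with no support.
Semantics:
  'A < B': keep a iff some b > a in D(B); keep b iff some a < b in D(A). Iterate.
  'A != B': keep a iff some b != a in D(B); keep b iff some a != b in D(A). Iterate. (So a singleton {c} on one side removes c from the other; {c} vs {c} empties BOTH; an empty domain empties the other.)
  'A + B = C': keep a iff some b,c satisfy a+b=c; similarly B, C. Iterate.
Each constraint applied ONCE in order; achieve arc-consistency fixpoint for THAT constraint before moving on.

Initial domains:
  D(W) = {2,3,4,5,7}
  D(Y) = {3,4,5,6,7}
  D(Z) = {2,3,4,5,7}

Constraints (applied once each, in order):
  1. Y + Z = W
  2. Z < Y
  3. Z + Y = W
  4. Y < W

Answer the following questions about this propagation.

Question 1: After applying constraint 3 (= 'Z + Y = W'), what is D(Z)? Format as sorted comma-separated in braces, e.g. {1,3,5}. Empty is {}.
Answer: {2,3,4}

Derivation:
Constraint 1 (Y + Z = W) on D(Y)={3,4,5,6,7} D(Z)={2,3,4,5,7} D(W)={2,3,4,5,7}: Y {3,4,5,6,7}->{3,4,5}; Z {2,3,4,5,7}->{2,3,4}; W {2,3,4,5,7}->{5,7}
Constraint 2 (Z < Y) on D(Z)={2,3,4} D(Y)={3,4,5}: no change
Constraint 3 (Z + Y = W) on D(Z)={2,3,4} D(Y)={3,4,5} D(W)={5,7}: no change
So after constraint 3: D(Z) = {2,3,4}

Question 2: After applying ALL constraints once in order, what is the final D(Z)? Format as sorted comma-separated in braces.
Answer: {2,3,4}

Derivation:
Constraint 1 (Y + Z = W) on D(Y)={3,4,5,6,7} D(Z)={2,3,4,5,7} D(W)={2,3,4,5,7}: Y {3,4,5,6,7}->{3,4,5}; Z {2,3,4,5,7}->{2,3,4}; W {2,3,4,5,7}->{5,7}
Constraint 2 (Z < Y) on D(Z)={2,3,4} D(Y)={3,4,5}: no change
Constraint 3 (Z + Y = W) on D(Z)={2,3,4} D(Y)={3,4,5} D(W)={5,7}: no change
Constraint 4 (Y < W) on D(Y)={3,4,5} D(W)={5,7}: no change
So after all 4 constraints: D(Z) = {2,3,4}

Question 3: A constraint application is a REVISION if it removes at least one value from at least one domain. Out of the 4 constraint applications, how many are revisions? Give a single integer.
Answer: 1

Derivation:
Constraint 1 (Y + Z = W) on D(Y)={3,4,5,6,7} D(Z)={2,3,4,5,7} D(W)={2,3,4,5,7}: Y {3,4,5,6,7}->{3,4,5}; Z {2,3,4,5,7}->{2,3,4}; W {2,3,4,5,7}->{5,7} => REVISION
Constraint 2 (Z < Y) on D(Z)={2,3,4} D(Y)={3,4,5}: no change => not a revision
Constraint 3 (Z + Y = W) on D(Z)={2,3,4} D(Y)={3,4,5} D(W)={5,7}: no change => not a revision
Constraint 4 (Y < W) on D(Y)={3,4,5} D(W)={5,7}: no change => not a revision
Total revisions = 1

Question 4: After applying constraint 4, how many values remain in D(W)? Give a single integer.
Answer: 2

Derivation:
Constraint 1 (Y + Z = W) on D(Y)={3,4,5,6,7} D(Z)={2,3,4,5,7} D(W)={2,3,4,5,7}: Y {3,4,5,6,7}->{3,4,5}; Z {2,3,4,5,7}->{2,3,4}; W {2,3,4,5,7}->{5,7}
Constraint 2 (Z < Y) on D(Z)={2,3,4} D(Y)={3,4,5}: no change
Constraint 3 (Z + Y = W) on D(Z)={2,3,4} D(Y)={3,4,5} D(W)={5,7}: no change
Constraint 4 (Y < W) on D(Y)={3,4,5} D(W)={5,7}: no change
So after constraint 4: D(W)={5,7}, size = 2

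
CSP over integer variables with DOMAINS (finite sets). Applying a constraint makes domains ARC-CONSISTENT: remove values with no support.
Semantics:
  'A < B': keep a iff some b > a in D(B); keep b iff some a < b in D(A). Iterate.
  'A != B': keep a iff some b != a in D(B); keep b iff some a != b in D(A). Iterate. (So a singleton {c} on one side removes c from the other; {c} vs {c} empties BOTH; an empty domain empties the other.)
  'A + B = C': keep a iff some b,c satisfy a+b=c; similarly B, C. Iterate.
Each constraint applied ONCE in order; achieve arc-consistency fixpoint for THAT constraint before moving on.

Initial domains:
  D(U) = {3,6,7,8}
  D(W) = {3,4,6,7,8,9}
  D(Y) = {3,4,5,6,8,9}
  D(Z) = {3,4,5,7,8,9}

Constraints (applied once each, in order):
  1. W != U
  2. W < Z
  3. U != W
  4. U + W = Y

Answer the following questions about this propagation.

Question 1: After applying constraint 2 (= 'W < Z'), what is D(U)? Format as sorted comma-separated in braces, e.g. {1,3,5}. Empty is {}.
Answer: {3,6,7,8}

Derivation:
Constraint 1 (W != U) on D(W)={3,4,6,7,8,9} D(U)={3,6,7,8}: no change
Constraint 2 (W < Z) on D(W)={3,4,6,7,8,9} D(Z)={3,4,5,7,8,9}: W {3,4,6,7,8,9}->{3,4,6,7,8}; Z {3,4,5,7,8,9}->{4,5,7,8,9}
So after constraint 2: D(U) = {3,6,7,8}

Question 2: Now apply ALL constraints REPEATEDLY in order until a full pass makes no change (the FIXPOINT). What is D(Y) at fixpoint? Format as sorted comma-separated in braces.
pass 0 (initial): D(Y)={3,4,5,6,8,9}
pass 1: U {3,6,7,8}->{3,6}; W {3,4,6,7,8,9}->{3,6}; Y {3,4,5,6,8,9}->{6,9}; Z {3,4,5,7,8,9}->{4,5,7,8,9}
pass 2: no change
Fixpoint after 2 passes: D(Y) = {6,9}

Answer: {6,9}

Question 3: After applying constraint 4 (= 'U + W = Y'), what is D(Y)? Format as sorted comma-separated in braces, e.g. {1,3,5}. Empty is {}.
Answer: {6,9}

Derivation:
Constraint 1 (W != U) on D(W)={3,4,6,7,8,9} D(U)={3,6,7,8}: no change
Constraint 2 (W < Z) on D(W)={3,4,6,7,8,9} D(Z)={3,4,5,7,8,9}: W {3,4,6,7,8,9}->{3,4,6,7,8}; Z {3,4,5,7,8,9}->{4,5,7,8,9}
Constraint 3 (U != W) on D(U)={3,6,7,8} D(W)={3,4,6,7,8}: no change
Constraint 4 (U + W = Y) on D(U)={3,6,7,8} D(W)={3,4,6,7,8} D(Y)={3,4,5,6,8,9}: U {3,6,7,8}->{3,6}; W {3,4,6,7,8}->{3,6}; Y {3,4,5,6,8,9}->{6,9}
So after constraint 4: D(Y) = {6,9}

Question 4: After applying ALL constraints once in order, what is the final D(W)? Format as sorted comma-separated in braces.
Constraint 1 (W != U) on D(W)={3,4,6,7,8,9} D(U)={3,6,7,8}: no change
Constraint 2 (W < Z) on D(W)={3,4,6,7,8,9} D(Z)={3,4,5,7,8,9}: W {3,4,6,7,8,9}->{3,4,6,7,8}; Z {3,4,5,7,8,9}->{4,5,7,8,9}
Constraint 3 (U != W) on D(U)={3,6,7,8} D(W)={3,4,6,7,8}: no change
Constraint 4 (U + W = Y) on D(U)={3,6,7,8} D(W)={3,4,6,7,8} D(Y)={3,4,5,6,8,9}: U {3,6,7,8}->{3,6}; W {3,4,6,7,8}->{3,6}; Y {3,4,5,6,8,9}->{6,9}
So after all 4 constraints: D(W) = {3,6}

Answer: {3,6}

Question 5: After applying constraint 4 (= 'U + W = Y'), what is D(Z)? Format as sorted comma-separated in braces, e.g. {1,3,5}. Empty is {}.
Answer: {4,5,7,8,9}

Derivation:
Constraint 1 (W != U) on D(W)={3,4,6,7,8,9} D(U)={3,6,7,8}: no change
Constraint 2 (W < Z) on D(W)={3,4,6,7,8,9} D(Z)={3,4,5,7,8,9}: W {3,4,6,7,8,9}->{3,4,6,7,8}; Z {3,4,5,7,8,9}->{4,5,7,8,9}
Constraint 3 (U != W) on D(U)={3,6,7,8} D(W)={3,4,6,7,8}: no change
Constraint 4 (U + W = Y) on D(U)={3,6,7,8} D(W)={3,4,6,7,8} D(Y)={3,4,5,6,8,9}: U {3,6,7,8}->{3,6}; W {3,4,6,7,8}->{3,6}; Y {3,4,5,6,8,9}->{6,9}
So after constraint 4: D(Z) = {4,5,7,8,9}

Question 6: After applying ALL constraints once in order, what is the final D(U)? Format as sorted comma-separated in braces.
Constraint 1 (W != U) on D(W)={3,4,6,7,8,9} D(U)={3,6,7,8}: no change
Constraint 2 (W < Z) on D(W)={3,4,6,7,8,9} D(Z)={3,4,5,7,8,9}: W {3,4,6,7,8,9}->{3,4,6,7,8}; Z {3,4,5,7,8,9}->{4,5,7,8,9}
Constraint 3 (U != W) on D(U)={3,6,7,8} D(W)={3,4,6,7,8}: no change
Constraint 4 (U + W = Y) on D(U)={3,6,7,8} D(W)={3,4,6,7,8} D(Y)={3,4,5,6,8,9}: U {3,6,7,8}->{3,6}; W {3,4,6,7,8}->{3,6}; Y {3,4,5,6,8,9}->{6,9}
So after all 4 constraints: D(U) = {3,6}

Answer: {3,6}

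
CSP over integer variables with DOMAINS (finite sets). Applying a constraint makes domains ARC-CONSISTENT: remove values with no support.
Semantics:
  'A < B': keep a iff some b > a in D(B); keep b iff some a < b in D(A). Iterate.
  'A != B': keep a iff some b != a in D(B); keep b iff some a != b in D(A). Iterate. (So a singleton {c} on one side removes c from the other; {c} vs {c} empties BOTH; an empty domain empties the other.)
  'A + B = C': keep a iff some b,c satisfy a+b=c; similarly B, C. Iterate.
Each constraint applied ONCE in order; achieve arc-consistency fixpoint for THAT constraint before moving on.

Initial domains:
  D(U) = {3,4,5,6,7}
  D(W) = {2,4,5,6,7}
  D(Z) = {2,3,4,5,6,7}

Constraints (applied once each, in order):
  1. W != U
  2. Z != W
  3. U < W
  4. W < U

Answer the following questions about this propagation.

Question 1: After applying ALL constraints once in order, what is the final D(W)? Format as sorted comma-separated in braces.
Constraint 1 (W != U) on D(W)={2,4,5,6,7} D(U)={3,4,5,6,7}: no change
Constraint 2 (Z != W) on D(Z)={2,3,4,5,6,7} D(W)={2,4,5,6,7}: no change
Constraint 3 (U < W) on D(U)={3,4,5,6,7} D(W)={2,4,5,6,7}: U {3,4,5,6,7}->{3,4,5,6}; W {2,4,5,6,7}->{4,5,6,7}
Constraint 4 (W < U) on D(W)={4,5,6,7} D(U)={3,4,5,6}: W {4,5,6,7}->{4,5}; U {3,4,5,6}->{5,6}
So after all 4 constraints: D(W) = {4,5}

Answer: {4,5}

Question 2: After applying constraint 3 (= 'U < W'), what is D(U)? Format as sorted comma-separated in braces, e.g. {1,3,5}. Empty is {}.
Answer: {3,4,5,6}

Derivation:
Constraint 1 (W != U) on D(W)={2,4,5,6,7} D(U)={3,4,5,6,7}: no change
Constraint 2 (Z != W) on D(Z)={2,3,4,5,6,7} D(W)={2,4,5,6,7}: no change
Constraint 3 (U < W) on D(U)={3,4,5,6,7} D(W)={2,4,5,6,7}: U {3,4,5,6,7}->{3,4,5,6}; W {2,4,5,6,7}->{4,5,6,7}
So after constraint 3: D(U) = {3,4,5,6}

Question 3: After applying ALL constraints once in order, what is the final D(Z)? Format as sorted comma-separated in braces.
Constraint 1 (W != U) on D(W)={2,4,5,6,7} D(U)={3,4,5,6,7}: no change
Constraint 2 (Z != W) on D(Z)={2,3,4,5,6,7} D(W)={2,4,5,6,7}: no change
Constraint 3 (U < W) on D(U)={3,4,5,6,7} D(W)={2,4,5,6,7}: U {3,4,5,6,7}->{3,4,5,6}; W {2,4,5,6,7}->{4,5,6,7}
Constraint 4 (W < U) on D(W)={4,5,6,7} D(U)={3,4,5,6}: W {4,5,6,7}->{4,5}; U {3,4,5,6}->{5,6}
So after all 4 constraints: D(Z) = {2,3,4,5,6,7}

Answer: {2,3,4,5,6,7}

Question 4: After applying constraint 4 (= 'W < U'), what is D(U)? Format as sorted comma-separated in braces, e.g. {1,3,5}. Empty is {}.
Answer: {5,6}

Derivation:
Constraint 1 (W != U) on D(W)={2,4,5,6,7} D(U)={3,4,5,6,7}: no change
Constraint 2 (Z != W) on D(Z)={2,3,4,5,6,7} D(W)={2,4,5,6,7}: no change
Constraint 3 (U < W) on D(U)={3,4,5,6,7} D(W)={2,4,5,6,7}: U {3,4,5,6,7}->{3,4,5,6}; W {2,4,5,6,7}->{4,5,6,7}
Constraint 4 (W < U) on D(W)={4,5,6,7} D(U)={3,4,5,6}: W {4,5,6,7}->{4,5}; U {3,4,5,6}->{5,6}
So after constraint 4: D(U) = {5,6}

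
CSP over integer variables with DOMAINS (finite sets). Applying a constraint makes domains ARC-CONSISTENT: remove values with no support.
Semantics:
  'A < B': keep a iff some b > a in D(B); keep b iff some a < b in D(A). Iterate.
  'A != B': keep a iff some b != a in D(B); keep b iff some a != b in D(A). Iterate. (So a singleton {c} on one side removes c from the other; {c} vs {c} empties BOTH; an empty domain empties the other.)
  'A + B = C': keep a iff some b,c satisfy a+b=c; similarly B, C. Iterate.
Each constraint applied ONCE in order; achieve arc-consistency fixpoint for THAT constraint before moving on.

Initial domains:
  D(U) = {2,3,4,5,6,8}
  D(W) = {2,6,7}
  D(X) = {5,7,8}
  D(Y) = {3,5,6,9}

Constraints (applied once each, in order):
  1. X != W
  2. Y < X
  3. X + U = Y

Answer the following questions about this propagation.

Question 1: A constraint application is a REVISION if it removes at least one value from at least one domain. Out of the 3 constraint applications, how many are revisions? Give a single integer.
Answer: 2

Derivation:
Constraint 1 (X != W) on D(X)={5,7,8} D(W)={2,6,7}: no change => not a revision
Constraint 2 (Y < X) on D(Y)={3,5,6,9} D(X)={5,7,8}: Y {3,5,6,9}->{3,5,6} => REVISION
Constraint 3 (X + U = Y) on D(X)={5,7,8} D(U)={2,3,4,5,6,8} D(Y)={3,5,6}: X {5,7,8}->{}; U {2,3,4,5,6,8}->{}; Y {3,5,6}->{} => REVISION
Total revisions = 2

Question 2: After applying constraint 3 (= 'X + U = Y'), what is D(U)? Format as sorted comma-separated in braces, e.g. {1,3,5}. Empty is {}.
Constraint 1 (X != W) on D(X)={5,7,8} D(W)={2,6,7}: no change
Constraint 2 (Y < X) on D(Y)={3,5,6,9} D(X)={5,7,8}: Y {3,5,6,9}->{3,5,6}
Constraint 3 (X + U = Y) on D(X)={5,7,8} D(U)={2,3,4,5,6,8} D(Y)={3,5,6}: X {5,7,8}->{}; U {2,3,4,5,6,8}->{}; Y {3,5,6}->{}
So after constraint 3: D(U) = {}

Answer: {}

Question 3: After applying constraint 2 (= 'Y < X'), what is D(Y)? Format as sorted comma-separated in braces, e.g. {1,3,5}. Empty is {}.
Answer: {3,5,6}

Derivation:
Constraint 1 (X != W) on D(X)={5,7,8} D(W)={2,6,7}: no change
Constraint 2 (Y < X) on D(Y)={3,5,6,9} D(X)={5,7,8}: Y {3,5,6,9}->{3,5,6}
So after constraint 2: D(Y) = {3,5,6}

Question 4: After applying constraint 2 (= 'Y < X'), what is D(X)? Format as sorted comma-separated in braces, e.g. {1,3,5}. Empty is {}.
Constraint 1 (X != W) on D(X)={5,7,8} D(W)={2,6,7}: no change
Constraint 2 (Y < X) on D(Y)={3,5,6,9} D(X)={5,7,8}: Y {3,5,6,9}->{3,5,6}
So after constraint 2: D(X) = {5,7,8}

Answer: {5,7,8}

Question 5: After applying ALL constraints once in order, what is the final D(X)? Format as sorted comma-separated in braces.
Answer: {}

Derivation:
Constraint 1 (X != W) on D(X)={5,7,8} D(W)={2,6,7}: no change
Constraint 2 (Y < X) on D(Y)={3,5,6,9} D(X)={5,7,8}: Y {3,5,6,9}->{3,5,6}
Constraint 3 (X + U = Y) on D(X)={5,7,8} D(U)={2,3,4,5,6,8} D(Y)={3,5,6}: X {5,7,8}->{}; U {2,3,4,5,6,8}->{}; Y {3,5,6}->{}
So after all 3 constraints: D(X) = {}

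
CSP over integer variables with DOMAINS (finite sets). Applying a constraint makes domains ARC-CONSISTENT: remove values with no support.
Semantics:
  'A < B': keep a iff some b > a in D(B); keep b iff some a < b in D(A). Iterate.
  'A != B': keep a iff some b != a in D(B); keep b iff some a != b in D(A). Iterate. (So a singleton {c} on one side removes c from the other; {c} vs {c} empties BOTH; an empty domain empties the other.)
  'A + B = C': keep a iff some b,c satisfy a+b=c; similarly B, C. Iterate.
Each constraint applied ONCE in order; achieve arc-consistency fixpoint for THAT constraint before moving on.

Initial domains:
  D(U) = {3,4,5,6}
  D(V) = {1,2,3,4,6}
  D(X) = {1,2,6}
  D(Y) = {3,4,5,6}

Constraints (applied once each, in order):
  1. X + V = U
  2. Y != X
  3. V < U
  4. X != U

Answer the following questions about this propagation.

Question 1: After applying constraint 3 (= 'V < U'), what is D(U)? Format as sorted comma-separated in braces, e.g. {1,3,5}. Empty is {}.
Constraint 1 (X + V = U) on D(X)={1,2,6} D(V)={1,2,3,4,6} D(U)={3,4,5,6}: X {1,2,6}->{1,2}; V {1,2,3,4,6}->{1,2,3,4}
Constraint 2 (Y != X) on D(Y)={3,4,5,6} D(X)={1,2}: no change
Constraint 3 (V < U) on D(V)={1,2,3,4} D(U)={3,4,5,6}: no change
So after constraint 3: D(U) = {3,4,5,6}

Answer: {3,4,5,6}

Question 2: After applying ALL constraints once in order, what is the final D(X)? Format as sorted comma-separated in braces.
Answer: {1,2}

Derivation:
Constraint 1 (X + V = U) on D(X)={1,2,6} D(V)={1,2,3,4,6} D(U)={3,4,5,6}: X {1,2,6}->{1,2}; V {1,2,3,4,6}->{1,2,3,4}
Constraint 2 (Y != X) on D(Y)={3,4,5,6} D(X)={1,2}: no change
Constraint 3 (V < U) on D(V)={1,2,3,4} D(U)={3,4,5,6}: no change
Constraint 4 (X != U) on D(X)={1,2} D(U)={3,4,5,6}: no change
So after all 4 constraints: D(X) = {1,2}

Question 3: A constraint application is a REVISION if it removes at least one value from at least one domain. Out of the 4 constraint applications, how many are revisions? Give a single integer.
Answer: 1

Derivation:
Constraint 1 (X + V = U) on D(X)={1,2,6} D(V)={1,2,3,4,6} D(U)={3,4,5,6}: X {1,2,6}->{1,2}; V {1,2,3,4,6}->{1,2,3,4} => REVISION
Constraint 2 (Y != X) on D(Y)={3,4,5,6} D(X)={1,2}: no change => not a revision
Constraint 3 (V < U) on D(V)={1,2,3,4} D(U)={3,4,5,6}: no change => not a revision
Constraint 4 (X != U) on D(X)={1,2} D(U)={3,4,5,6}: no change => not a revision
Total revisions = 1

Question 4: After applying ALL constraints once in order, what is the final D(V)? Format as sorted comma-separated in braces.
Constraint 1 (X + V = U) on D(X)={1,2,6} D(V)={1,2,3,4,6} D(U)={3,4,5,6}: X {1,2,6}->{1,2}; V {1,2,3,4,6}->{1,2,3,4}
Constraint 2 (Y != X) on D(Y)={3,4,5,6} D(X)={1,2}: no change
Constraint 3 (V < U) on D(V)={1,2,3,4} D(U)={3,4,5,6}: no change
Constraint 4 (X != U) on D(X)={1,2} D(U)={3,4,5,6}: no change
So after all 4 constraints: D(V) = {1,2,3,4}

Answer: {1,2,3,4}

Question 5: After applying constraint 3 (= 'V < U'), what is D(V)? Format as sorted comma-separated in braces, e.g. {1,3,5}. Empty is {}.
Constraint 1 (X + V = U) on D(X)={1,2,6} D(V)={1,2,3,4,6} D(U)={3,4,5,6}: X {1,2,6}->{1,2}; V {1,2,3,4,6}->{1,2,3,4}
Constraint 2 (Y != X) on D(Y)={3,4,5,6} D(X)={1,2}: no change
Constraint 3 (V < U) on D(V)={1,2,3,4} D(U)={3,4,5,6}: no change
So after constraint 3: D(V) = {1,2,3,4}

Answer: {1,2,3,4}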